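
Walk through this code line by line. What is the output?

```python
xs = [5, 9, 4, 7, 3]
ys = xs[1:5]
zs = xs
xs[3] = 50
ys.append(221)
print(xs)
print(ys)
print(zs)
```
[5, 9, 4, 50, 3]
[9, 4, 7, 3, 221]
[5, 9, 4, 50, 3]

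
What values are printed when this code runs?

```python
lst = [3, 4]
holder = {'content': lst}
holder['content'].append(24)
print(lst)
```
[3, 4, 24]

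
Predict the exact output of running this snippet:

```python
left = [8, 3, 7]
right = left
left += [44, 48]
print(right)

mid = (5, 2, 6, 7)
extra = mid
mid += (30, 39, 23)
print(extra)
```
[8, 3, 7, 44, 48]
(5, 2, 6, 7)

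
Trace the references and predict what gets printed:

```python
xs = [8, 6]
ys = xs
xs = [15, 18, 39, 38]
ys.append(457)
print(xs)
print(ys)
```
[15, 18, 39, 38]
[8, 6, 457]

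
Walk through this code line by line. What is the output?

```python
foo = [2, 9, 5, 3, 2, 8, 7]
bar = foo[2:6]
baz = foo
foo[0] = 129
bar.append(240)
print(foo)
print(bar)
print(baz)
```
[129, 9, 5, 3, 2, 8, 7]
[5, 3, 2, 8, 240]
[129, 9, 5, 3, 2, 8, 7]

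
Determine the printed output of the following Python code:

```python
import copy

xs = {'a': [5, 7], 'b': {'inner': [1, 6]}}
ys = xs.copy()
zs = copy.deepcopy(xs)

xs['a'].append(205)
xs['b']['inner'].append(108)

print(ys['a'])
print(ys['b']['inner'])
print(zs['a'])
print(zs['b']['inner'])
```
[5, 7, 205]
[1, 6, 108]
[5, 7]
[1, 6]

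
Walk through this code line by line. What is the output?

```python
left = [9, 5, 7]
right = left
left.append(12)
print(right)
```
[9, 5, 7, 12]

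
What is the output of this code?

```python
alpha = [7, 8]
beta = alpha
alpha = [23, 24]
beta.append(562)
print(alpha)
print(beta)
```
[23, 24]
[7, 8, 562]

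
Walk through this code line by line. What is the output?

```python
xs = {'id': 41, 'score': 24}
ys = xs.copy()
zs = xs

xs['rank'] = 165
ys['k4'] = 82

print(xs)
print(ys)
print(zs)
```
{'id': 41, 'score': 24, 'rank': 165}
{'id': 41, 'score': 24, 'k4': 82}
{'id': 41, 'score': 24, 'rank': 165}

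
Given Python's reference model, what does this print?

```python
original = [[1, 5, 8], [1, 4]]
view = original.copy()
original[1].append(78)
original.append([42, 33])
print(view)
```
[[1, 5, 8], [1, 4, 78]]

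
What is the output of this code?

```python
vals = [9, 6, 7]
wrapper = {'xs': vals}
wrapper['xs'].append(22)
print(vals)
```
[9, 6, 7, 22]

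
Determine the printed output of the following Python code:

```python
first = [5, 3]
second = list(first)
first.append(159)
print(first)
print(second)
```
[5, 3, 159]
[5, 3]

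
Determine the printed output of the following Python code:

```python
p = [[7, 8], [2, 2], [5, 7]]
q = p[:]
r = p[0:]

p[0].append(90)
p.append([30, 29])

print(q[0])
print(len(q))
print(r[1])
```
[7, 8, 90]
3
[2, 2]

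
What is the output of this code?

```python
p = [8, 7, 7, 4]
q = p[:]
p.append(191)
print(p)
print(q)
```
[8, 7, 7, 4, 191]
[8, 7, 7, 4]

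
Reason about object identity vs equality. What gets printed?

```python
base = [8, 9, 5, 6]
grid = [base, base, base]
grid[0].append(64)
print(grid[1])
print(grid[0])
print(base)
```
[8, 9, 5, 6, 64]
[8, 9, 5, 6, 64]
[8, 9, 5, 6, 64]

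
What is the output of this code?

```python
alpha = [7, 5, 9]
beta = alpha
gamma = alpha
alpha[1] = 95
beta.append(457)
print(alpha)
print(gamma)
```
[7, 95, 9, 457]
[7, 95, 9, 457]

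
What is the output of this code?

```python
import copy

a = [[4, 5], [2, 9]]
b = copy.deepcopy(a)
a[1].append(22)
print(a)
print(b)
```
[[4, 5], [2, 9, 22]]
[[4, 5], [2, 9]]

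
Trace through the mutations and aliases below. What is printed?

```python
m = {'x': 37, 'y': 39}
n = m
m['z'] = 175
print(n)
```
{'x': 37, 'y': 39, 'z': 175}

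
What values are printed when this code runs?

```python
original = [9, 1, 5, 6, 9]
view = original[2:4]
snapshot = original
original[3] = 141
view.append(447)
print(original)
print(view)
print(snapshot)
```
[9, 1, 5, 141, 9]
[5, 6, 447]
[9, 1, 5, 141, 9]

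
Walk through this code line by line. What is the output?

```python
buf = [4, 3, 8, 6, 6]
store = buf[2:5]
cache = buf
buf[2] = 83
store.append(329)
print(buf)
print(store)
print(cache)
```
[4, 3, 83, 6, 6]
[8, 6, 6, 329]
[4, 3, 83, 6, 6]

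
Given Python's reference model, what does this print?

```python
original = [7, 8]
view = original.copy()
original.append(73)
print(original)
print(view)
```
[7, 8, 73]
[7, 8]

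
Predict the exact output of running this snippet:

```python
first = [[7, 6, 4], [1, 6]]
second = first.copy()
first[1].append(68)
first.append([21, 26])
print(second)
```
[[7, 6, 4], [1, 6, 68]]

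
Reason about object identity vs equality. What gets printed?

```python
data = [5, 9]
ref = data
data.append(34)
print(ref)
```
[5, 9, 34]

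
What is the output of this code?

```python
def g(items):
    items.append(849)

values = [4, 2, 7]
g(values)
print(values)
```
[4, 2, 7, 849]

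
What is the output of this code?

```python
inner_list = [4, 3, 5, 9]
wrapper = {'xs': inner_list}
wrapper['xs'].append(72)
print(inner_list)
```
[4, 3, 5, 9, 72]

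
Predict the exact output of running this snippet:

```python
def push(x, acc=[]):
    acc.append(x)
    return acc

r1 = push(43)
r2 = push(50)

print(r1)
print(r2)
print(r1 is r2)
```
[43, 50]
[43, 50]
True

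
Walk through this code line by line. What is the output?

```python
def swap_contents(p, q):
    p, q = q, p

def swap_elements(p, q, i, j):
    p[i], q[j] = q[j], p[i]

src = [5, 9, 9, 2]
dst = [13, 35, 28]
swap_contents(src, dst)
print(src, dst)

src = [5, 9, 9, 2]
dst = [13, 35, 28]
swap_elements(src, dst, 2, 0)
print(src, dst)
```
[5, 9, 9, 2] [13, 35, 28]
[5, 9, 13, 2] [9, 35, 28]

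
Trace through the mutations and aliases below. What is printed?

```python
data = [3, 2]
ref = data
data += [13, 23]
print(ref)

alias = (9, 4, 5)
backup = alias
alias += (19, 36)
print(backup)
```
[3, 2, 13, 23]
(9, 4, 5)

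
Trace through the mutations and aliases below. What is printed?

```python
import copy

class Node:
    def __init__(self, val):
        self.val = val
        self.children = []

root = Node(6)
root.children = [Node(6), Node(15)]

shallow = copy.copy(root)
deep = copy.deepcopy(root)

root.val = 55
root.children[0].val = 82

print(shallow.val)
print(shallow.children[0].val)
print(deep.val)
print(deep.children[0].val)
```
6
82
6
6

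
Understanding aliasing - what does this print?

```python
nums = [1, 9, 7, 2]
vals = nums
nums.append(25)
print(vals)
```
[1, 9, 7, 2, 25]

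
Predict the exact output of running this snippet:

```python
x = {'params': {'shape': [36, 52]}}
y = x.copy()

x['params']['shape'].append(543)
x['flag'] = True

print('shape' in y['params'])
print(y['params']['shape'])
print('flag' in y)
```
True
[36, 52, 543]
False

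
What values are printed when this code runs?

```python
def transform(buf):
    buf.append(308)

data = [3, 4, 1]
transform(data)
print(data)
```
[3, 4, 1, 308]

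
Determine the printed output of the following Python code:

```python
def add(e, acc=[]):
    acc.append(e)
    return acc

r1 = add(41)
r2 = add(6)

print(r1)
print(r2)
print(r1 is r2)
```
[41, 6]
[41, 6]
True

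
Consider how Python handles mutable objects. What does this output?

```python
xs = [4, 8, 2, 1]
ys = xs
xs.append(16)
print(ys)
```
[4, 8, 2, 1, 16]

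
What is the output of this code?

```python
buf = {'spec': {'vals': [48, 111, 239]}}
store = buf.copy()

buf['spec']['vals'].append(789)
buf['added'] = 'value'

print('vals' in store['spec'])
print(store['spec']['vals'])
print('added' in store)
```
True
[48, 111, 239, 789]
False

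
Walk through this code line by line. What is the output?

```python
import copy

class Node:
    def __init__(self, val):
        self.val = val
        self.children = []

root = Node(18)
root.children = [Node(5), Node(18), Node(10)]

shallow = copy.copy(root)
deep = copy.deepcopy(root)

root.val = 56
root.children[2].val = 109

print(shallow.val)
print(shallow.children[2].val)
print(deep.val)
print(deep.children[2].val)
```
18
109
18
10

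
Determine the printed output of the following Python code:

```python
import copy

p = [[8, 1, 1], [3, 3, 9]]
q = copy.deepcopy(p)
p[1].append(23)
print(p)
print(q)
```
[[8, 1, 1], [3, 3, 9, 23]]
[[8, 1, 1], [3, 3, 9]]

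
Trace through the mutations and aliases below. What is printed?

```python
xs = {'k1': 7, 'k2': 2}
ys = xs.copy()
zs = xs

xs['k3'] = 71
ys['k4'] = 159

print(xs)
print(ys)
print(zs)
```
{'k1': 7, 'k2': 2, 'k3': 71}
{'k1': 7, 'k2': 2, 'k4': 159}
{'k1': 7, 'k2': 2, 'k3': 71}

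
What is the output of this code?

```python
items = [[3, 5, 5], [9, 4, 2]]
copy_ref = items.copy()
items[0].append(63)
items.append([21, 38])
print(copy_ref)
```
[[3, 5, 5, 63], [9, 4, 2]]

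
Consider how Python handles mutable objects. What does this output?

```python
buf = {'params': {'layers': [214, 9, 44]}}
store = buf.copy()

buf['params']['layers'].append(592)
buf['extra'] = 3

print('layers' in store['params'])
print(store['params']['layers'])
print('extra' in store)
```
True
[214, 9, 44, 592]
False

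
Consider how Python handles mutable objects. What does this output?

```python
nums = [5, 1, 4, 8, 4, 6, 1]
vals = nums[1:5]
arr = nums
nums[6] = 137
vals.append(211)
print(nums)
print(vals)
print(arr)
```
[5, 1, 4, 8, 4, 6, 137]
[1, 4, 8, 4, 211]
[5, 1, 4, 8, 4, 6, 137]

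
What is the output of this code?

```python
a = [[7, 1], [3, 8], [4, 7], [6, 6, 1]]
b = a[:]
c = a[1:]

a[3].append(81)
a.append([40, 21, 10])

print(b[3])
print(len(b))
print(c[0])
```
[6, 6, 1, 81]
4
[3, 8]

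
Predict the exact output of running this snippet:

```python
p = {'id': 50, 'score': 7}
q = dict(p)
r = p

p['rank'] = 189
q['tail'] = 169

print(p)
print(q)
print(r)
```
{'id': 50, 'score': 7, 'rank': 189}
{'id': 50, 'score': 7, 'tail': 169}
{'id': 50, 'score': 7, 'rank': 189}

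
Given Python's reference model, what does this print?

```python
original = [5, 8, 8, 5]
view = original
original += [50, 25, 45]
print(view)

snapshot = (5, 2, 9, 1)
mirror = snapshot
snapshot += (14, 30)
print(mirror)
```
[5, 8, 8, 5, 50, 25, 45]
(5, 2, 9, 1)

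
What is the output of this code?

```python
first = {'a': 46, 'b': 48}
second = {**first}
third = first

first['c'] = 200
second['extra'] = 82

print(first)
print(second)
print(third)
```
{'a': 46, 'b': 48, 'c': 200}
{'a': 46, 'b': 48, 'extra': 82}
{'a': 46, 'b': 48, 'c': 200}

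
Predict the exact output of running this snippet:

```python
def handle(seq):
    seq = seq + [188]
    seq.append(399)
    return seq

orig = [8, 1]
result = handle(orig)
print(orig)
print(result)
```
[8, 1]
[8, 1, 188, 399]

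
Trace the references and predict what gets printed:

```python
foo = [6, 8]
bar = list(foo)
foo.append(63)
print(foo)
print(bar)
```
[6, 8, 63]
[6, 8]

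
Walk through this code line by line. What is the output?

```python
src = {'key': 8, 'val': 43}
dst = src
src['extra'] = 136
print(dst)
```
{'key': 8, 'val': 43, 'extra': 136}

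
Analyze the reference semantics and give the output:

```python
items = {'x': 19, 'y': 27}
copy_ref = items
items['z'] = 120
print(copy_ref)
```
{'x': 19, 'y': 27, 'z': 120}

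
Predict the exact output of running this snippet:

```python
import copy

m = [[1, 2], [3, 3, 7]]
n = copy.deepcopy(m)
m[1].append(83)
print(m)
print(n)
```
[[1, 2], [3, 3, 7, 83]]
[[1, 2], [3, 3, 7]]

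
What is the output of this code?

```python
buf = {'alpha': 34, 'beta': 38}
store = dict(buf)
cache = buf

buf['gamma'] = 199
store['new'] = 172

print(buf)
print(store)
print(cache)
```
{'alpha': 34, 'beta': 38, 'gamma': 199}
{'alpha': 34, 'beta': 38, 'new': 172}
{'alpha': 34, 'beta': 38, 'gamma': 199}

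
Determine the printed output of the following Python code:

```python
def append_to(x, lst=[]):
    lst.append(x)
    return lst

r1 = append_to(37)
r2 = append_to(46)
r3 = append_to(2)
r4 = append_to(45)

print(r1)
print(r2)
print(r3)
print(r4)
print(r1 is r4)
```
[37, 46, 2, 45]
[37, 46, 2, 45]
[37, 46, 2, 45]
[37, 46, 2, 45]
True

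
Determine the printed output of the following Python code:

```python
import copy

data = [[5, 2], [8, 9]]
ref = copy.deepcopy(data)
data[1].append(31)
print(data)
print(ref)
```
[[5, 2], [8, 9, 31]]
[[5, 2], [8, 9]]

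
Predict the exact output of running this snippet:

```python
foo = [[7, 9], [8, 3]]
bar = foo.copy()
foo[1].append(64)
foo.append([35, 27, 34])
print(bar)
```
[[7, 9], [8, 3, 64]]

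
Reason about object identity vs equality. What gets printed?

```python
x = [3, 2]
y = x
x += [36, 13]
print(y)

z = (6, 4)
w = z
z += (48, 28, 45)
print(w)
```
[3, 2, 36, 13]
(6, 4)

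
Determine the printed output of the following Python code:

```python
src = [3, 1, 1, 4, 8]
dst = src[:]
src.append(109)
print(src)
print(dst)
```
[3, 1, 1, 4, 8, 109]
[3, 1, 1, 4, 8]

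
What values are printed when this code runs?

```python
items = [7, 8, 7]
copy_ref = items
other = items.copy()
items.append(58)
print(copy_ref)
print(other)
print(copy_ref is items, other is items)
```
[7, 8, 7, 58]
[7, 8, 7]
True False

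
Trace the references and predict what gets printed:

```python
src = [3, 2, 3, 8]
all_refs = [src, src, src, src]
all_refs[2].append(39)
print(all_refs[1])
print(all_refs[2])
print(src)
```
[3, 2, 3, 8, 39]
[3, 2, 3, 8, 39]
[3, 2, 3, 8, 39]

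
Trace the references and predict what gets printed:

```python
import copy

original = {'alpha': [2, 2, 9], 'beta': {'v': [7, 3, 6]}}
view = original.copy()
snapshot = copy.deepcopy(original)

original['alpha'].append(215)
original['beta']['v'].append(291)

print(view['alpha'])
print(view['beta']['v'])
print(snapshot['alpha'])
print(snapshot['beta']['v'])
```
[2, 2, 9, 215]
[7, 3, 6, 291]
[2, 2, 9]
[7, 3, 6]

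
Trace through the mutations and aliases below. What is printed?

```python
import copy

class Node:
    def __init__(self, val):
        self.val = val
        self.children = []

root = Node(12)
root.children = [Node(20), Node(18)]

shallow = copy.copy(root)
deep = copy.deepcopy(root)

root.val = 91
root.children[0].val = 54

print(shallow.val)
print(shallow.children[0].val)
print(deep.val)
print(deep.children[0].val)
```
12
54
12
20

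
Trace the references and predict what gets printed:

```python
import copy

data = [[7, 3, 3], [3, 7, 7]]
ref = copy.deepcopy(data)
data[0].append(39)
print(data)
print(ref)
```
[[7, 3, 3, 39], [3, 7, 7]]
[[7, 3, 3], [3, 7, 7]]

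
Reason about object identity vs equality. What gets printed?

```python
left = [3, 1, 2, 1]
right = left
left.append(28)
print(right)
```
[3, 1, 2, 1, 28]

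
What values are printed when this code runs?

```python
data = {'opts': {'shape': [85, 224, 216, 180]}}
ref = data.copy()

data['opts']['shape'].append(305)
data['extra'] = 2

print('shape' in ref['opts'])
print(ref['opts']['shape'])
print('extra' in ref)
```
True
[85, 224, 216, 180, 305]
False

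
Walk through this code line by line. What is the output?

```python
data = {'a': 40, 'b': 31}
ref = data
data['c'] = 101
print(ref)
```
{'a': 40, 'b': 31, 'c': 101}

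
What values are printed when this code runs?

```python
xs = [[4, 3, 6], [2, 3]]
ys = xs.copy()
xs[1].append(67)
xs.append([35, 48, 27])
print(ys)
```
[[4, 3, 6], [2, 3, 67]]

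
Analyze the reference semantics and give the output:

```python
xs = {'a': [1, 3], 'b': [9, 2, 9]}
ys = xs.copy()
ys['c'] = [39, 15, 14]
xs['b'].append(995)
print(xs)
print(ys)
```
{'a': [1, 3], 'b': [9, 2, 9, 995]}
{'a': [1, 3], 'b': [9, 2, 9, 995], 'c': [39, 15, 14]}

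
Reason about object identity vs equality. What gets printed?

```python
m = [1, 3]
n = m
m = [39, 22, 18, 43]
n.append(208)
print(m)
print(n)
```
[39, 22, 18, 43]
[1, 3, 208]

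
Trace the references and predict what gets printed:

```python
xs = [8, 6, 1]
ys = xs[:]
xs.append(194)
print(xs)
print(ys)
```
[8, 6, 1, 194]
[8, 6, 1]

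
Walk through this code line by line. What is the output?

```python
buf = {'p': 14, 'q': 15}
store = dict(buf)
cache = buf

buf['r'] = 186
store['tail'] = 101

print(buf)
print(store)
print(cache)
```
{'p': 14, 'q': 15, 'r': 186}
{'p': 14, 'q': 15, 'tail': 101}
{'p': 14, 'q': 15, 'r': 186}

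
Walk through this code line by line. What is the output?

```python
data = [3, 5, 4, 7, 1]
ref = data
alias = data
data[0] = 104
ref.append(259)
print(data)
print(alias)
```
[104, 5, 4, 7, 1, 259]
[104, 5, 4, 7, 1, 259]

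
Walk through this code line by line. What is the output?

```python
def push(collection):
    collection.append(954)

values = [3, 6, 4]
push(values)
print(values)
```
[3, 6, 4, 954]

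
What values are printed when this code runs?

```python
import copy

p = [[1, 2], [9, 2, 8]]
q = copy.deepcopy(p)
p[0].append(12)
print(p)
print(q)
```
[[1, 2, 12], [9, 2, 8]]
[[1, 2], [9, 2, 8]]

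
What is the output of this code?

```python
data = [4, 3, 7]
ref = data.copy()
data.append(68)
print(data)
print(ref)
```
[4, 3, 7, 68]
[4, 3, 7]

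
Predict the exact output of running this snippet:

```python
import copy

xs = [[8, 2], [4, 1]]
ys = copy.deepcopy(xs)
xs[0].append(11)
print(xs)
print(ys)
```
[[8, 2, 11], [4, 1]]
[[8, 2], [4, 1]]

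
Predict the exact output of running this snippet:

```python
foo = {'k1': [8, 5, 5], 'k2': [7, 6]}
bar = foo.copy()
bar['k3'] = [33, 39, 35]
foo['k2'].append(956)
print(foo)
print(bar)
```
{'k1': [8, 5, 5], 'k2': [7, 6, 956]}
{'k1': [8, 5, 5], 'k2': [7, 6, 956], 'k3': [33, 39, 35]}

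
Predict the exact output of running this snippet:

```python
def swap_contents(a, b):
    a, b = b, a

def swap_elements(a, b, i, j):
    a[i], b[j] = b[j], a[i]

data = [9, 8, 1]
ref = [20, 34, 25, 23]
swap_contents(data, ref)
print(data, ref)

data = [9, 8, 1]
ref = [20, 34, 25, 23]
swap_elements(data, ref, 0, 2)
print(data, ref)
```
[9, 8, 1] [20, 34, 25, 23]
[25, 8, 1] [20, 34, 9, 23]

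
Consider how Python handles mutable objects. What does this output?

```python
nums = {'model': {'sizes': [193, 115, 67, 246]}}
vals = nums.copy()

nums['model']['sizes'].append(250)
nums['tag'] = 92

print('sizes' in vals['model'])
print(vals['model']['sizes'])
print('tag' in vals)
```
True
[193, 115, 67, 246, 250]
False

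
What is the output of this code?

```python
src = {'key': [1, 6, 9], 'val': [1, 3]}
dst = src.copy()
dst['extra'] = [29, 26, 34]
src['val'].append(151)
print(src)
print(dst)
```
{'key': [1, 6, 9], 'val': [1, 3, 151]}
{'key': [1, 6, 9], 'val': [1, 3, 151], 'extra': [29, 26, 34]}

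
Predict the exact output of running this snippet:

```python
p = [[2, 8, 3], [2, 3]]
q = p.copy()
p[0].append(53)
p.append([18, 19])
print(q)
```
[[2, 8, 3, 53], [2, 3]]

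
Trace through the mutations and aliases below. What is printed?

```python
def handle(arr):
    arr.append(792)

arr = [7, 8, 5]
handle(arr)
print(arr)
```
[7, 8, 5, 792]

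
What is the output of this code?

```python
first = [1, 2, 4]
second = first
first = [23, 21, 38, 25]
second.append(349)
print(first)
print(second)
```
[23, 21, 38, 25]
[1, 2, 4, 349]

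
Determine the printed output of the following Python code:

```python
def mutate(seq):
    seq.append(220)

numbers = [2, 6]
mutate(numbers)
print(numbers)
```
[2, 6, 220]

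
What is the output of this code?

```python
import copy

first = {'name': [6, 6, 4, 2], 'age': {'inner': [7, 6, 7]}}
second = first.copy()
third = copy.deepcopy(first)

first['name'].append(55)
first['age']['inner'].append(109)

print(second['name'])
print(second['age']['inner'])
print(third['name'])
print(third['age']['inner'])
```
[6, 6, 4, 2, 55]
[7, 6, 7, 109]
[6, 6, 4, 2]
[7, 6, 7]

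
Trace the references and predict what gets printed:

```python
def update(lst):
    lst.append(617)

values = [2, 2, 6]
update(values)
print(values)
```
[2, 2, 6, 617]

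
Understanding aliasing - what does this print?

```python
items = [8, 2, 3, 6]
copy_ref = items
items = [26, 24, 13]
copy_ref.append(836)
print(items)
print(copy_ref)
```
[26, 24, 13]
[8, 2, 3, 6, 836]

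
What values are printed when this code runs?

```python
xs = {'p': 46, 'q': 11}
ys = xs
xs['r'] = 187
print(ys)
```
{'p': 46, 'q': 11, 'r': 187}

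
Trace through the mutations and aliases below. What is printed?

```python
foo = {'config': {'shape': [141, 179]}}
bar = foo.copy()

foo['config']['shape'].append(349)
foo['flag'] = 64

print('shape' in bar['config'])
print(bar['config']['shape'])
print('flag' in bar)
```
True
[141, 179, 349]
False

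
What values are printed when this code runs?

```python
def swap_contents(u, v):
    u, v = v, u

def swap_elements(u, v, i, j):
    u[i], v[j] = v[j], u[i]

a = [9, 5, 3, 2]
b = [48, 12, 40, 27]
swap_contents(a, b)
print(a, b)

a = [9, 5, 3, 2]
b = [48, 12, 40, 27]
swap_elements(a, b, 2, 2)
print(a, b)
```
[9, 5, 3, 2] [48, 12, 40, 27]
[9, 5, 40, 2] [48, 12, 3, 27]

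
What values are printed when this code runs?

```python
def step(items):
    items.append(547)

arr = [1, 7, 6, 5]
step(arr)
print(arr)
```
[1, 7, 6, 5, 547]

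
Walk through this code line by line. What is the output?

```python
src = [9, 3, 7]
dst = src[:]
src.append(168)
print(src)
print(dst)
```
[9, 3, 7, 168]
[9, 3, 7]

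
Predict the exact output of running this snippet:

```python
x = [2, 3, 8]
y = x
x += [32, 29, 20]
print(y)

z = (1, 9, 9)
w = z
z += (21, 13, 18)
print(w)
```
[2, 3, 8, 32, 29, 20]
(1, 9, 9)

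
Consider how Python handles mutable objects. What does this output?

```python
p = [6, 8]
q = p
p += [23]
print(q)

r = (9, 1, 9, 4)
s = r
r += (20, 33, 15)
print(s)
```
[6, 8, 23]
(9, 1, 9, 4)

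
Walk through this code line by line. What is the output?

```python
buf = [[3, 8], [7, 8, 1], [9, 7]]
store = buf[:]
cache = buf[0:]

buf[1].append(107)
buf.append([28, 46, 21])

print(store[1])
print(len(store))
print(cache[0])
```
[7, 8, 1, 107]
3
[3, 8]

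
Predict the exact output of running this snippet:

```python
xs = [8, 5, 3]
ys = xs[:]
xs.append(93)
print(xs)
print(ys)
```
[8, 5, 3, 93]
[8, 5, 3]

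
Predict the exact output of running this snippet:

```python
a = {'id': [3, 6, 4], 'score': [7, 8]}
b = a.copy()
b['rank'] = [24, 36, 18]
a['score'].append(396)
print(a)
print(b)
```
{'id': [3, 6, 4], 'score': [7, 8, 396]}
{'id': [3, 6, 4], 'score': [7, 8, 396], 'rank': [24, 36, 18]}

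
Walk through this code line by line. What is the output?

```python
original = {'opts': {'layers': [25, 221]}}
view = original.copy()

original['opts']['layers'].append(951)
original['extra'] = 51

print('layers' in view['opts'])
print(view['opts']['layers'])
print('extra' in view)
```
True
[25, 221, 951]
False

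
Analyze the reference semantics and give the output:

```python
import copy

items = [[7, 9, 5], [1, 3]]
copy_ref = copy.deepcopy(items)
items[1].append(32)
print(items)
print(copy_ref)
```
[[7, 9, 5], [1, 3, 32]]
[[7, 9, 5], [1, 3]]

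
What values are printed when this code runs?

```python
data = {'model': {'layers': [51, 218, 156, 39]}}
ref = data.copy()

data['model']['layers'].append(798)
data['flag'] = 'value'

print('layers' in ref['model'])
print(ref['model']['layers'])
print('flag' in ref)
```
True
[51, 218, 156, 39, 798]
False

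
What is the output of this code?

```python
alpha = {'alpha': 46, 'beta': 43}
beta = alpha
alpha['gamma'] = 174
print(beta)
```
{'alpha': 46, 'beta': 43, 'gamma': 174}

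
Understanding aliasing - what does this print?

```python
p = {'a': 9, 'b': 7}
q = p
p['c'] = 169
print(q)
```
{'a': 9, 'b': 7, 'c': 169}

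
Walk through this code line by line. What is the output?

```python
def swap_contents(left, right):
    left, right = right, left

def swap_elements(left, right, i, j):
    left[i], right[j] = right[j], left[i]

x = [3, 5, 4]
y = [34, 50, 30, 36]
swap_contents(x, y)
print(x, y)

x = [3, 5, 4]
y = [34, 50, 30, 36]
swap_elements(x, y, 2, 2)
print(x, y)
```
[3, 5, 4] [34, 50, 30, 36]
[3, 5, 30] [34, 50, 4, 36]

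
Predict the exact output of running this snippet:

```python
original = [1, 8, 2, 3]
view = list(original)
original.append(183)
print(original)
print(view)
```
[1, 8, 2, 3, 183]
[1, 8, 2, 3]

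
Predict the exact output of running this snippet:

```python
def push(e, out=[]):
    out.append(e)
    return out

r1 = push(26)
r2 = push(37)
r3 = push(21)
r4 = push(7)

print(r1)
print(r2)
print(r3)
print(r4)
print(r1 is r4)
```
[26, 37, 21, 7]
[26, 37, 21, 7]
[26, 37, 21, 7]
[26, 37, 21, 7]
True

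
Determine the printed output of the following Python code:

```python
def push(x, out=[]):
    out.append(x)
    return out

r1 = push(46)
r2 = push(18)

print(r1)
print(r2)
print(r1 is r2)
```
[46, 18]
[46, 18]
True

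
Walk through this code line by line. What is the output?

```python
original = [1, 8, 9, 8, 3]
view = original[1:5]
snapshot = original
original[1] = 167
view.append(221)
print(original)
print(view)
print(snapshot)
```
[1, 167, 9, 8, 3]
[8, 9, 8, 3, 221]
[1, 167, 9, 8, 3]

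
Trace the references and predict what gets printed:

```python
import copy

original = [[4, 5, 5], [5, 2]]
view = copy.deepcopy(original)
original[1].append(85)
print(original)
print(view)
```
[[4, 5, 5], [5, 2, 85]]
[[4, 5, 5], [5, 2]]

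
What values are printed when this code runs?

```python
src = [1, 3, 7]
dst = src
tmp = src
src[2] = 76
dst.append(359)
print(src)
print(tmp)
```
[1, 3, 76, 359]
[1, 3, 76, 359]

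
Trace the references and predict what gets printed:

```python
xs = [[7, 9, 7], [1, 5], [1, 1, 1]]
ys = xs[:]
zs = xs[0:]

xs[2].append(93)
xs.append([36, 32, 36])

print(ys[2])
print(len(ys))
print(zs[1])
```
[1, 1, 1, 93]
3
[1, 5]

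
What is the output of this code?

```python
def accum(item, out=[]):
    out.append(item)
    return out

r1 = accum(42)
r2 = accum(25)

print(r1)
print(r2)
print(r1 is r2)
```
[42, 25]
[42, 25]
True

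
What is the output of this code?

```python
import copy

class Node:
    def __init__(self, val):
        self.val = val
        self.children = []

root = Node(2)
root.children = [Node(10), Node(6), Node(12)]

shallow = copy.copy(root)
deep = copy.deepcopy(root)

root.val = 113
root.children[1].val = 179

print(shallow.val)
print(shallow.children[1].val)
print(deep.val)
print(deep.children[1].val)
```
2
179
2
6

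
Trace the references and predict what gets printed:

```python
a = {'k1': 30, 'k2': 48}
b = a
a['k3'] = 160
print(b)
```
{'k1': 30, 'k2': 48, 'k3': 160}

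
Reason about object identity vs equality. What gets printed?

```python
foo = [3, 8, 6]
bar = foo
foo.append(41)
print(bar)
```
[3, 8, 6, 41]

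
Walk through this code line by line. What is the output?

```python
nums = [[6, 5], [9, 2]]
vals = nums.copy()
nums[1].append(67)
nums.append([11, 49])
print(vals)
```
[[6, 5], [9, 2, 67]]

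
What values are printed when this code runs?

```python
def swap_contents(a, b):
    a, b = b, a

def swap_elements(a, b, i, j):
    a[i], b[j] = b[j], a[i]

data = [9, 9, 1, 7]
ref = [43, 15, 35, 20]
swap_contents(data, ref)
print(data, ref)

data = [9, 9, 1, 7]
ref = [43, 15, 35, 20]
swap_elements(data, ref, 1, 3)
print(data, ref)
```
[9, 9, 1, 7] [43, 15, 35, 20]
[9, 20, 1, 7] [43, 15, 35, 9]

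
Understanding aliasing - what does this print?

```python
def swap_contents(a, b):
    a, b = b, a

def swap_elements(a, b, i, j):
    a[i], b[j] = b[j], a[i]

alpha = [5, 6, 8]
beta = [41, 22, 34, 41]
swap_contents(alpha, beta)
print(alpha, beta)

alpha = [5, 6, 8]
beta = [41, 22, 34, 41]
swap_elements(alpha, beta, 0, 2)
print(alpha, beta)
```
[5, 6, 8] [41, 22, 34, 41]
[34, 6, 8] [41, 22, 5, 41]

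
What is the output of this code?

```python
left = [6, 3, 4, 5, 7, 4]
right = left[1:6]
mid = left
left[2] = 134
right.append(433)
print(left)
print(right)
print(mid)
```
[6, 3, 134, 5, 7, 4]
[3, 4, 5, 7, 4, 433]
[6, 3, 134, 5, 7, 4]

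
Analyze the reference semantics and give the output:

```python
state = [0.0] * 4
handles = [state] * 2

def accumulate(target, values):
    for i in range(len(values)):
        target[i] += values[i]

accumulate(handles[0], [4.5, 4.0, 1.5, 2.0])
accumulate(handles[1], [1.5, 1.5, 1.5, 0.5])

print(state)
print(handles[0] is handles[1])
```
[6.0, 5.5, 3.0, 2.5]
True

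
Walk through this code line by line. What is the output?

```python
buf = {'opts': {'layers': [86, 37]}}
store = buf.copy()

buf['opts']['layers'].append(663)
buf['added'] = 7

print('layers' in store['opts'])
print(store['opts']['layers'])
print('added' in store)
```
True
[86, 37, 663]
False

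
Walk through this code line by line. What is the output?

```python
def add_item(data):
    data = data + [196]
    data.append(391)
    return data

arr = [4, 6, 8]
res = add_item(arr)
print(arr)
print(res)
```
[4, 6, 8]
[4, 6, 8, 196, 391]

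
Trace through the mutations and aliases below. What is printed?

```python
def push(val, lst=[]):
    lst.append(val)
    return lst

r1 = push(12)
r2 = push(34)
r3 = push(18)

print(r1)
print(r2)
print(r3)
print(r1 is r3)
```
[12, 34, 18]
[12, 34, 18]
[12, 34, 18]
True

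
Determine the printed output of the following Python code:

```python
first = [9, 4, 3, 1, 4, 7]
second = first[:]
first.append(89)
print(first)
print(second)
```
[9, 4, 3, 1, 4, 7, 89]
[9, 4, 3, 1, 4, 7]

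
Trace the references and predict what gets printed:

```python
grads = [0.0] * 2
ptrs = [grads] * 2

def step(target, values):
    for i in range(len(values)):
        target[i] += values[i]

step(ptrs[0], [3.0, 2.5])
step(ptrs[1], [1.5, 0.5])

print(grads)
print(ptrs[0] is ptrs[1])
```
[4.5, 3.0]
True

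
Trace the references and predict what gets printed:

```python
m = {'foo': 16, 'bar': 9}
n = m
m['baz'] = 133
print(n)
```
{'foo': 16, 'bar': 9, 'baz': 133}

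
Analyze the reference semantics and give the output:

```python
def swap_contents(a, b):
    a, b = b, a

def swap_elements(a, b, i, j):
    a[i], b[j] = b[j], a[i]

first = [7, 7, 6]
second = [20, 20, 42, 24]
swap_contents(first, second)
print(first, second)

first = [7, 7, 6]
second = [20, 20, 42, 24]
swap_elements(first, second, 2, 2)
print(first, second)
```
[7, 7, 6] [20, 20, 42, 24]
[7, 7, 42] [20, 20, 6, 24]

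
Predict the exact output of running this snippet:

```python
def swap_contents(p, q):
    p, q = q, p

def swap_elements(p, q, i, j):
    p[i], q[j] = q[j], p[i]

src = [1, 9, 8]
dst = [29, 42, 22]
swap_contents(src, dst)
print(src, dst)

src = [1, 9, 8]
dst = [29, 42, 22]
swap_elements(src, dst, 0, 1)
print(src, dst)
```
[1, 9, 8] [29, 42, 22]
[42, 9, 8] [29, 1, 22]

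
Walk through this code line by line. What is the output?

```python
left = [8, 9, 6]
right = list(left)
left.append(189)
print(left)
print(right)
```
[8, 9, 6, 189]
[8, 9, 6]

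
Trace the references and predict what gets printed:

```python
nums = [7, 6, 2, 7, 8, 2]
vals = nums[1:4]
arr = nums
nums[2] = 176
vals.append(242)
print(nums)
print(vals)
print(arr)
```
[7, 6, 176, 7, 8, 2]
[6, 2, 7, 242]
[7, 6, 176, 7, 8, 2]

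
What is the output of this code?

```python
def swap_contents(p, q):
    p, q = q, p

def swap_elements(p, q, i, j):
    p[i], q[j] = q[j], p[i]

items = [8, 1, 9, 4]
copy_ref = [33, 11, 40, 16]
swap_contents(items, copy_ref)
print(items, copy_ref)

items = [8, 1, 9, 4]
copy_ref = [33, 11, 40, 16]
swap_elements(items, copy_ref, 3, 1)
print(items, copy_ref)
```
[8, 1, 9, 4] [33, 11, 40, 16]
[8, 1, 9, 11] [33, 4, 40, 16]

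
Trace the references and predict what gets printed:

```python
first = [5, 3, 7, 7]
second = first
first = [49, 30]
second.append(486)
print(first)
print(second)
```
[49, 30]
[5, 3, 7, 7, 486]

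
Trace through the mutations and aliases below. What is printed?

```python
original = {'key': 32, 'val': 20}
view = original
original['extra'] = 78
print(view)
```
{'key': 32, 'val': 20, 'extra': 78}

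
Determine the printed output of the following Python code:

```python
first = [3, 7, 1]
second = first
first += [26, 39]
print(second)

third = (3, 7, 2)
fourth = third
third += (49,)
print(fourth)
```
[3, 7, 1, 26, 39]
(3, 7, 2)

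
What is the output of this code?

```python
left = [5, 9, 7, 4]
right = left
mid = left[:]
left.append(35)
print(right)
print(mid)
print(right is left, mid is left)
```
[5, 9, 7, 4, 35]
[5, 9, 7, 4]
True False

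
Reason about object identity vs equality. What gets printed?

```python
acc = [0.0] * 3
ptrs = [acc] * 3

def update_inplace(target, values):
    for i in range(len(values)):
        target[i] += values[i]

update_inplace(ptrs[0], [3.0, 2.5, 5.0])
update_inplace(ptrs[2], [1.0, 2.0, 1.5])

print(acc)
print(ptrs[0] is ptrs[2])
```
[4.0, 4.5, 6.5]
True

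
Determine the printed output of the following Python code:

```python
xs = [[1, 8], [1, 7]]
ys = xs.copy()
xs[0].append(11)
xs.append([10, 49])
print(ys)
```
[[1, 8, 11], [1, 7]]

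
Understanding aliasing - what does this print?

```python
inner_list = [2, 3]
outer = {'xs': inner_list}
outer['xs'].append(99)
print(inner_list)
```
[2, 3, 99]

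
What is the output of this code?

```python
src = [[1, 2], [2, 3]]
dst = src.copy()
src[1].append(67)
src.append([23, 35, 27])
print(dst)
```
[[1, 2], [2, 3, 67]]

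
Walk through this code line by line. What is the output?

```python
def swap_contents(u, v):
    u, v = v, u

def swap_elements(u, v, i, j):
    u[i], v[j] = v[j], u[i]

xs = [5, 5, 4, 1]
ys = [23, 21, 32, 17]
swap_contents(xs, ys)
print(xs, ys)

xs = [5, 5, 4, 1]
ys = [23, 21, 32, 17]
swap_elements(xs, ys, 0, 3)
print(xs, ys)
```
[5, 5, 4, 1] [23, 21, 32, 17]
[17, 5, 4, 1] [23, 21, 32, 5]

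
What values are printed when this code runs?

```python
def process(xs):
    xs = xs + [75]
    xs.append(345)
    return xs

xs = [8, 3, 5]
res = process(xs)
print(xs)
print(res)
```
[8, 3, 5]
[8, 3, 5, 75, 345]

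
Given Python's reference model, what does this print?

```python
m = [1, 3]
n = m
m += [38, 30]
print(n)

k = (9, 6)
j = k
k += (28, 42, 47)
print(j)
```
[1, 3, 38, 30]
(9, 6)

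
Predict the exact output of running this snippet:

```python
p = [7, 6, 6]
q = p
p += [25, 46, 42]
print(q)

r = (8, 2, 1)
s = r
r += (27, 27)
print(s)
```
[7, 6, 6, 25, 46, 42]
(8, 2, 1)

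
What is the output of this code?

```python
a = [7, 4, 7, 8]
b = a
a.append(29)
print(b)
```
[7, 4, 7, 8, 29]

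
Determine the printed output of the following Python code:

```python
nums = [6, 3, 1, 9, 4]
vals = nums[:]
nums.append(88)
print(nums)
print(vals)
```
[6, 3, 1, 9, 4, 88]
[6, 3, 1, 9, 4]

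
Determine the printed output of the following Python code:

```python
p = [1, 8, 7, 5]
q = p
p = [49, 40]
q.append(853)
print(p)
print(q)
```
[49, 40]
[1, 8, 7, 5, 853]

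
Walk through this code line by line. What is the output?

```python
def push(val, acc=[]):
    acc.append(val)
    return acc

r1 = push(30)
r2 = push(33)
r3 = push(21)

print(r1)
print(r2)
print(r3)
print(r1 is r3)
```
[30, 33, 21]
[30, 33, 21]
[30, 33, 21]
True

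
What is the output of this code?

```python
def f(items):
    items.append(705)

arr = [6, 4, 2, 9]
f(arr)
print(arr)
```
[6, 4, 2, 9, 705]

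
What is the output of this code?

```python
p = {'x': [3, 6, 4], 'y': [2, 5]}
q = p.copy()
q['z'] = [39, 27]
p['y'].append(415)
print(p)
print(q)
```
{'x': [3, 6, 4], 'y': [2, 5, 415]}
{'x': [3, 6, 4], 'y': [2, 5, 415], 'z': [39, 27]}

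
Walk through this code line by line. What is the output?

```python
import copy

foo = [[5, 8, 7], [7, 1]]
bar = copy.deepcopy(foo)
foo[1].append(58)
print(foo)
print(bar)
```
[[5, 8, 7], [7, 1, 58]]
[[5, 8, 7], [7, 1]]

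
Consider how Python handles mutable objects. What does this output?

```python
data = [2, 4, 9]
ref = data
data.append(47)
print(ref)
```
[2, 4, 9, 47]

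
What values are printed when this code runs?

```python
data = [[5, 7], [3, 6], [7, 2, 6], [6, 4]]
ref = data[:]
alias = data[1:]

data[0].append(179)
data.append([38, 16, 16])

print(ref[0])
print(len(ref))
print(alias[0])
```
[5, 7, 179]
4
[3, 6]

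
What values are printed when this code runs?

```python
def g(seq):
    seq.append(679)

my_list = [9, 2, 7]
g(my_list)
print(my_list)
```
[9, 2, 7, 679]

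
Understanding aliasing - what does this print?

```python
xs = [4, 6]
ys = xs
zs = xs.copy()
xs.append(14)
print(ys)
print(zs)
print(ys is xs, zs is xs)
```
[4, 6, 14]
[4, 6]
True False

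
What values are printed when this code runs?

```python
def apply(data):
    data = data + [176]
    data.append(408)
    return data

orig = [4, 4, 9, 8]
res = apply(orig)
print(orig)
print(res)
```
[4, 4, 9, 8]
[4, 4, 9, 8, 176, 408]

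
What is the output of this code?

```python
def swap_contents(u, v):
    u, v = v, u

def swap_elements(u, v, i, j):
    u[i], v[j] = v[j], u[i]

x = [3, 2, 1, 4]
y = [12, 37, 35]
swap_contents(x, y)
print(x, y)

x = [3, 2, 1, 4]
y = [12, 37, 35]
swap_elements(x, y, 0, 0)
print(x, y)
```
[3, 2, 1, 4] [12, 37, 35]
[12, 2, 1, 4] [3, 37, 35]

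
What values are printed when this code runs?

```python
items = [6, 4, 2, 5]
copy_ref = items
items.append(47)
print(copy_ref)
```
[6, 4, 2, 5, 47]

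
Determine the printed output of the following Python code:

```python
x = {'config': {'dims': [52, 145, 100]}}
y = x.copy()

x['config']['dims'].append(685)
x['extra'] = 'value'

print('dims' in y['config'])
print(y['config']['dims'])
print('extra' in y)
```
True
[52, 145, 100, 685]
False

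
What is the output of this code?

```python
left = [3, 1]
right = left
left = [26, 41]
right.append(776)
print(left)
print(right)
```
[26, 41]
[3, 1, 776]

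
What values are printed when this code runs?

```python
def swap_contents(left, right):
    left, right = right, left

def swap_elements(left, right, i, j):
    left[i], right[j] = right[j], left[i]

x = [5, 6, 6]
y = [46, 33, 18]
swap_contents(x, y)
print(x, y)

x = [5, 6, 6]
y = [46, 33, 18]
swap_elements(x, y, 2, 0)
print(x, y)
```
[5, 6, 6] [46, 33, 18]
[5, 6, 46] [6, 33, 18]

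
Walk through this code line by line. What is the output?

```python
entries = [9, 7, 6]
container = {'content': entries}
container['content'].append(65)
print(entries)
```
[9, 7, 6, 65]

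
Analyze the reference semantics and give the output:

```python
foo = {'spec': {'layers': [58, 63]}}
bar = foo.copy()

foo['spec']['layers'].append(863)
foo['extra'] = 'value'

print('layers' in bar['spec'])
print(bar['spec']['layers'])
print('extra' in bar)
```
True
[58, 63, 863]
False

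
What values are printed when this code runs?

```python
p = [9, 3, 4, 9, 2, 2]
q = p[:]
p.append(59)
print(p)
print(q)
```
[9, 3, 4, 9, 2, 2, 59]
[9, 3, 4, 9, 2, 2]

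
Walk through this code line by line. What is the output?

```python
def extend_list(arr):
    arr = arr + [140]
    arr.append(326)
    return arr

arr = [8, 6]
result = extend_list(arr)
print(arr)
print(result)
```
[8, 6]
[8, 6, 140, 326]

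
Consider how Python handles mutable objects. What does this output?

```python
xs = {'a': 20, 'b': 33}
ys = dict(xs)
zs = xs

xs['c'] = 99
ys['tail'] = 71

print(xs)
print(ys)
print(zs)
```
{'a': 20, 'b': 33, 'c': 99}
{'a': 20, 'b': 33, 'tail': 71}
{'a': 20, 'b': 33, 'c': 99}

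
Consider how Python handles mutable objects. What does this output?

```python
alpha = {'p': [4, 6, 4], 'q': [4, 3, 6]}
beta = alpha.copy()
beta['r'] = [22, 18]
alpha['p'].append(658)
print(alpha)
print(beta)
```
{'p': [4, 6, 4, 658], 'q': [4, 3, 6]}
{'p': [4, 6, 4, 658], 'q': [4, 3, 6], 'r': [22, 18]}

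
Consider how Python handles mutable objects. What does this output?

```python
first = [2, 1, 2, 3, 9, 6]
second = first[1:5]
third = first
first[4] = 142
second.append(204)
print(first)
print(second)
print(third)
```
[2, 1, 2, 3, 142, 6]
[1, 2, 3, 9, 204]
[2, 1, 2, 3, 142, 6]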